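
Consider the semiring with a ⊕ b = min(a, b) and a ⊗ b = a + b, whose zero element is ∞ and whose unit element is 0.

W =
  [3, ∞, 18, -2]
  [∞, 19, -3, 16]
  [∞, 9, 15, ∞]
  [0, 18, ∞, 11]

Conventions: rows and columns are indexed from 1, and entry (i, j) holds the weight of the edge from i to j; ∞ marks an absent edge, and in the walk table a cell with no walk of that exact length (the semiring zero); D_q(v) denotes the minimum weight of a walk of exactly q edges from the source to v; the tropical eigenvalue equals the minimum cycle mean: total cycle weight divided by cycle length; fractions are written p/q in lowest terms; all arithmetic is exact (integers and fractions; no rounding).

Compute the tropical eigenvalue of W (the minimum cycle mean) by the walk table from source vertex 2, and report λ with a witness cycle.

q=0: [∞, 0, ∞, ∞]
q=1: [∞, 19, -3, 16]
q=2: [16, 6, 12, 27]
q=3: [19, 21, 3, 14]
q=4: [14, 12, 18, 17]
Optimal cycle mean attained by: cycle 1->4->1, total (-2) + 0, length 2.
Answer: λ = -1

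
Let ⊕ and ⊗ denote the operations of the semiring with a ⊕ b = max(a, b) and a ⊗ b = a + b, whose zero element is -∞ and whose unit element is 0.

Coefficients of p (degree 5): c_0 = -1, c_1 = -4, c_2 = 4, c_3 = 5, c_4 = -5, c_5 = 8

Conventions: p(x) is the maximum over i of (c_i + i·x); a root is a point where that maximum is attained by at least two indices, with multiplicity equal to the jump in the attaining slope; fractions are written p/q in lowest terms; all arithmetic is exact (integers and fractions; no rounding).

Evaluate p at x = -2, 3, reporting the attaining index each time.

p(-2) = max(-1+0·(-2)=-1, -4+1·(-2)=-6, 4+2·(-2)=0, 5+3·(-2)=-1, -5+4·(-2)=-13, 8+5·(-2)=-2) = 0 (attained by i=2)
p(3) = max(-1+0·3=-1, -4+1·3=-1, 4+2·3=10, 5+3·3=14, -5+4·3=7, 8+5·3=23) = 23 (attained by i=5)
Answer: p(-2) = 0; p(3) = 23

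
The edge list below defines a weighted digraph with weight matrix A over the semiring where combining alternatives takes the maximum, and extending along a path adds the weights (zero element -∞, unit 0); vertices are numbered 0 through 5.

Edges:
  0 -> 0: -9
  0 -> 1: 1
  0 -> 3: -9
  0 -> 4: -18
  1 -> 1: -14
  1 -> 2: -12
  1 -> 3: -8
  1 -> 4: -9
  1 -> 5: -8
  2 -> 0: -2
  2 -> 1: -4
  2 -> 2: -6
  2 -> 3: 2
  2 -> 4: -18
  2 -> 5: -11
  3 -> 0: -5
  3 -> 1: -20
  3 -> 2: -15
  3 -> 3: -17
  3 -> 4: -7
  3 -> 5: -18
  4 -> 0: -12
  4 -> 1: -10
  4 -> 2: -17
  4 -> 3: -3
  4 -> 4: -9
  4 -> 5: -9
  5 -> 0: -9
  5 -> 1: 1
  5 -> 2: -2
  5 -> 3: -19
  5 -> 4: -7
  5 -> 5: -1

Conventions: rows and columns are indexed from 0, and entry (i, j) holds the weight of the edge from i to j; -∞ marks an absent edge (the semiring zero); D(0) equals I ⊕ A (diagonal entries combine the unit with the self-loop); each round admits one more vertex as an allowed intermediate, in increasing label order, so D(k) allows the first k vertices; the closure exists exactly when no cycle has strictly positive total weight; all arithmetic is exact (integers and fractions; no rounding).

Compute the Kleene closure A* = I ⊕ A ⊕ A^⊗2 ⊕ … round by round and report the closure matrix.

D(0):
  [0, 1, -∞, -9, -18, -∞]
  [-∞, 0, -12, -8, -9, -8]
  [-2, -4, 0, 2, -18, -11]
  [-5, -20, -15, 0, -7, -18]
  [-12, -10, -17, -3, 0, -9]
  [-9, 1, -2, -19, -7, 0]
D(1):
  [0, 1, -∞, -9, -18, -∞]
  [-∞, 0, -12, -8, -9, -8]
  [-2, -1, 0, 2, -18, -11]
  [-5, -4, -15, 0, -7, -18]
  [-12, -10, -17, -3, 0, -9]
  [-9, 1, -2, -18, -7, 0]
D(2):
  [0, 1, -11, -7, -8, -7]
  [-∞, 0, -12, -8, -9, -8]
  [-2, -1, 0, 2, -10, -9]
  [-5, -4, -15, 0, -7, -12]
  [-12, -10, -17, -3, 0, -9]
  [-9, 1, -2, -7, -7, 0]
D(3):
  [0, 1, -11, -7, -8, -7]
  [-14, 0, -12, -8, -9, -8]
  [-2, -1, 0, 2, -10, -9]
  [-5, -4, -15, 0, -7, -12]
  [-12, -10, -17, -3, 0, -9]
  [-4, 1, -2, 0, -7, 0]
D(4):
  [0, 1, -11, -7, -8, -7]
  [-13, 0, -12, -8, -9, -8]
  [-2, -1, 0, 2, -5, -9]
  [-5, -4, -15, 0, -7, -12]
  [-8, -7, -17, -3, 0, -9]
  [-4, 1, -2, 0, -7, 0]
D(5):
  [0, 1, -11, -7, -8, -7]
  [-13, 0, -12, -8, -9, -8]
  [-2, -1, 0, 2, -5, -9]
  [-5, -4, -15, 0, -7, -12]
  [-8, -7, -17, -3, 0, -9]
  [-4, 1, -2, 0, -7, 0]
D(6):
  [0, 1, -9, -7, -8, -7]
  [-12, 0, -10, -8, -9, -8]
  [-2, -1, 0, 2, -5, -9]
  [-5, -4, -14, 0, -7, -12]
  [-8, -7, -11, -3, 0, -9]
  [-4, 1, -2, 0, -7, 0]
Answer: A* = [[0, 1, -9, -7, -8, -7], [-12, 0, -10, -8, -9, -8], [-2, -1, 0, 2, -5, -9], [-5, -4, -14, 0, -7, -12], [-8, -7, -11, -3, 0, -9], [-4, 1, -2, 0, -7, 0]]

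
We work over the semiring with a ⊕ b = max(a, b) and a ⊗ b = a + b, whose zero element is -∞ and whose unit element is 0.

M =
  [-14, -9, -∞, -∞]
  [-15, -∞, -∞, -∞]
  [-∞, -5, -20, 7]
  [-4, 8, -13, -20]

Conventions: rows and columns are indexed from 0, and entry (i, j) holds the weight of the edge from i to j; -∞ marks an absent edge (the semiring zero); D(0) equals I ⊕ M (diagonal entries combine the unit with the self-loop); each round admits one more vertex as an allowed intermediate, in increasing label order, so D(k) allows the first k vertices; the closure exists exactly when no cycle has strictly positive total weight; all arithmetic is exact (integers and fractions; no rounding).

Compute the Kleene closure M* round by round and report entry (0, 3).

D(0):
  [0, -9, -∞, -∞]
  [-15, 0, -∞, -∞]
  [-∞, -5, 0, 7]
  [-4, 8, -13, 0]
D(1):
  [0, -9, -∞, -∞]
  [-15, 0, -∞, -∞]
  [-∞, -5, 0, 7]
  [-4, 8, -13, 0]
D(2):
  [0, -9, -∞, -∞]
  [-15, 0, -∞, -∞]
  [-20, -5, 0, 7]
  [-4, 8, -13, 0]
D(3):
  [0, -9, -∞, -∞]
  [-15, 0, -∞, -∞]
  [-20, -5, 0, 7]
  [-4, 8, -13, 0]
D(4):
  [0, -9, -∞, -∞]
  [-15, 0, -∞, -∞]
  [3, 15, 0, 7]
  [-4, 8, -13, 0]
Answer: M*[0][3] = -∞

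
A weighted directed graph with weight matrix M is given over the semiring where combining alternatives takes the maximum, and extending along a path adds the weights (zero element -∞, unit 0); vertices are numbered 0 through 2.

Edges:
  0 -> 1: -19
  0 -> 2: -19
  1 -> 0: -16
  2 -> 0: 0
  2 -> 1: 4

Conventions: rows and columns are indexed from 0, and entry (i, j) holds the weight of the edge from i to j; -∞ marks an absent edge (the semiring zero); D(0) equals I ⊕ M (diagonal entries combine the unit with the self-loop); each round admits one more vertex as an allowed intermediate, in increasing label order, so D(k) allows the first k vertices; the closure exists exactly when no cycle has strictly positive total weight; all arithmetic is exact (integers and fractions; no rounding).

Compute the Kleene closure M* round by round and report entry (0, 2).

D(0):
  [0, -19, -19]
  [-16, 0, -∞]
  [0, 4, 0]
D(1):
  [0, -19, -19]
  [-16, 0, -35]
  [0, 4, 0]
D(2):
  [0, -19, -19]
  [-16, 0, -35]
  [0, 4, 0]
D(3):
  [0, -15, -19]
  [-16, 0, -35]
  [0, 4, 0]
Answer: M*[0][2] = -19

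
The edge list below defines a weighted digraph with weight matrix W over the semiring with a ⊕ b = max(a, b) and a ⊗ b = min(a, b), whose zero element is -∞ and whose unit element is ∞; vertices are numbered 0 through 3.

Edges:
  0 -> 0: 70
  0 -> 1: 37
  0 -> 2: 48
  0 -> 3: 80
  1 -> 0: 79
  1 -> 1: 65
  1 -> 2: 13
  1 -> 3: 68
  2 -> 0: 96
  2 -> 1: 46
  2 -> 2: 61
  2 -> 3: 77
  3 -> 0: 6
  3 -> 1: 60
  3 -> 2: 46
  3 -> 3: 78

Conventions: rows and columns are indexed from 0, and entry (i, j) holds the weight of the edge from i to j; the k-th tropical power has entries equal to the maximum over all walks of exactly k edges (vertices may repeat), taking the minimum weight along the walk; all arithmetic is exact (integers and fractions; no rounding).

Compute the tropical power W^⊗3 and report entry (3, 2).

W^⊗2:
  [70, 60, 48, 78]
  [70, 65, 48, 79]
  [70, 60, 61, 80]
  [60, 60, 46, 78]
W^⊗3:
  [70, 60, 48, 78]
  [70, 65, 48, 78]
  [70, 60, 61, 78]
  [60, 60, 48, 78]
Key observation: the optimum is the walk 3->1->0->2, with weight 60 min 79 min 48 = 48.
Optimal value attained by: walk 3->1->0->2.
Answer: (W^⊗3)[3][2] = 48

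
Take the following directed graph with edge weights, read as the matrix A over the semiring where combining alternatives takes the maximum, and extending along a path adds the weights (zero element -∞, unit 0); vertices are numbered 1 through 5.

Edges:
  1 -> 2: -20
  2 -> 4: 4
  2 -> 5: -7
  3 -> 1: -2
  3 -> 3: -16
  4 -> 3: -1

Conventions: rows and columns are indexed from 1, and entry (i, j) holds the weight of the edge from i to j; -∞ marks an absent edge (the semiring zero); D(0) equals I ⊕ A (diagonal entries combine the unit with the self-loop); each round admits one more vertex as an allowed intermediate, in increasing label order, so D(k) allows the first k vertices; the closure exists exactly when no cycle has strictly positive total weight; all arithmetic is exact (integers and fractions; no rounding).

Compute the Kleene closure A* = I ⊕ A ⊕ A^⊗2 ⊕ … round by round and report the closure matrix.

D(0):
  [0, -20, -∞, -∞, -∞]
  [-∞, 0, -∞, 4, -7]
  [-2, -∞, 0, -∞, -∞]
  [-∞, -∞, -1, 0, -∞]
  [-∞, -∞, -∞, -∞, 0]
D(1):
  [0, -20, -∞, -∞, -∞]
  [-∞, 0, -∞, 4, -7]
  [-2, -22, 0, -∞, -∞]
  [-∞, -∞, -1, 0, -∞]
  [-∞, -∞, -∞, -∞, 0]
D(2):
  [0, -20, -∞, -16, -27]
  [-∞, 0, -∞, 4, -7]
  [-2, -22, 0, -18, -29]
  [-∞, -∞, -1, 0, -∞]
  [-∞, -∞, -∞, -∞, 0]
D(3):
  [0, -20, -∞, -16, -27]
  [-∞, 0, -∞, 4, -7]
  [-2, -22, 0, -18, -29]
  [-3, -23, -1, 0, -30]
  [-∞, -∞, -∞, -∞, 0]
D(4):
  [0, -20, -17, -16, -27]
  [1, 0, 3, 4, -7]
  [-2, -22, 0, -18, -29]
  [-3, -23, -1, 0, -30]
  [-∞, -∞, -∞, -∞, 0]
D(5):
  [0, -20, -17, -16, -27]
  [1, 0, 3, 4, -7]
  [-2, -22, 0, -18, -29]
  [-3, -23, -1, 0, -30]
  [-∞, -∞, -∞, -∞, 0]
Answer: A* = [[0, -20, -17, -16, -27], [1, 0, 3, 4, -7], [-2, -22, 0, -18, -29], [-3, -23, -1, 0, -30], [-∞, -∞, -∞, -∞, 0]]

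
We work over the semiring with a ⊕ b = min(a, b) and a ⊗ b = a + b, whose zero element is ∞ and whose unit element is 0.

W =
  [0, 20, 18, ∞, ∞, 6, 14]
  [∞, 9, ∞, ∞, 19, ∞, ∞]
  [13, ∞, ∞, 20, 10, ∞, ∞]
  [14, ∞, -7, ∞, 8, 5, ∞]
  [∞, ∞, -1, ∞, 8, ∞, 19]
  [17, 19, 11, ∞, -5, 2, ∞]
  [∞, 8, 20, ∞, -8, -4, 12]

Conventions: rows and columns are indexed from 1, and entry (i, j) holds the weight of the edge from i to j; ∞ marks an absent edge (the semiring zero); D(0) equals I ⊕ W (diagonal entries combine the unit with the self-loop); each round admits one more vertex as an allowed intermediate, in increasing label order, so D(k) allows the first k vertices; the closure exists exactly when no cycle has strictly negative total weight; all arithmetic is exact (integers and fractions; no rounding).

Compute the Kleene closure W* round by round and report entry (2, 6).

D(0):
  [0, 20, 18, ∞, ∞, 6, 14]
  [∞, 0, ∞, ∞, 19, ∞, ∞]
  [13, ∞, 0, 20, 10, ∞, ∞]
  [14, ∞, -7, 0, 8, 5, ∞]
  [∞, ∞, -1, ∞, 0, ∞, 19]
  [17, 19, 11, ∞, -5, 0, ∞]
  [∞, 8, 20, ∞, -8, -4, 0]
D(1):
  [0, 20, 18, ∞, ∞, 6, 14]
  [∞, 0, ∞, ∞, 19, ∞, ∞]
  [13, 33, 0, 20, 10, 19, 27]
  [14, 34, -7, 0, 8, 5, 28]
  [∞, ∞, -1, ∞, 0, ∞, 19]
  [17, 19, 11, ∞, -5, 0, 31]
  [∞, 8, 20, ∞, -8, -4, 0]
D(2):
  [0, 20, 18, ∞, 39, 6, 14]
  [∞, 0, ∞, ∞, 19, ∞, ∞]
  [13, 33, 0, 20, 10, 19, 27]
  [14, 34, -7, 0, 8, 5, 28]
  [∞, ∞, -1, ∞, 0, ∞, 19]
  [17, 19, 11, ∞, -5, 0, 31]
  [∞, 8, 20, ∞, -8, -4, 0]
D(3):
  [0, 20, 18, 38, 28, 6, 14]
  [∞, 0, ∞, ∞, 19, ∞, ∞]
  [13, 33, 0, 20, 10, 19, 27]
  [6, 26, -7, 0, 3, 5, 20]
  [12, 32, -1, 19, 0, 18, 19]
  [17, 19, 11, 31, -5, 0, 31]
  [33, 8, 20, 40, -8, -4, 0]
D(4):
  [0, 20, 18, 38, 28, 6, 14]
  [∞, 0, ∞, ∞, 19, ∞, ∞]
  [13, 33, 0, 20, 10, 19, 27]
  [6, 26, -7, 0, 3, 5, 20]
  [12, 32, -1, 19, 0, 18, 19]
  [17, 19, 11, 31, -5, 0, 31]
  [33, 8, 20, 40, -8, -4, 0]
D(5):
  [0, 20, 18, 38, 28, 6, 14]
  [31, 0, 18, 38, 19, 37, 38]
  [13, 33, 0, 20, 10, 19, 27]
  [6, 26, -7, 0, 3, 5, 20]
  [12, 32, -1, 19, 0, 18, 19]
  [7, 19, -6, 14, -5, 0, 14]
  [4, 8, -9, 11, -8, -4, 0]
D(6):
  [0, 20, 0, 20, 1, 6, 14]
  [31, 0, 18, 38, 19, 37, 38]
  [13, 33, 0, 20, 10, 19, 27]
  [6, 24, -7, 0, 0, 5, 19]
  [12, 32, -1, 19, 0, 18, 19]
  [7, 19, -6, 14, -5, 0, 14]
  [3, 8, -10, 10, -9, -4, 0]
D(7):
  [0, 20, 0, 20, 1, 6, 14]
  [31, 0, 18, 38, 19, 34, 38]
  [13, 33, 0, 20, 10, 19, 27]
  [6, 24, -7, 0, 0, 5, 19]
  [12, 27, -1, 19, 0, 15, 19]
  [7, 19, -6, 14, -5, 0, 14]
  [3, 8, -10, 10, -9, -4, 0]
Answer: W*[2][6] = 34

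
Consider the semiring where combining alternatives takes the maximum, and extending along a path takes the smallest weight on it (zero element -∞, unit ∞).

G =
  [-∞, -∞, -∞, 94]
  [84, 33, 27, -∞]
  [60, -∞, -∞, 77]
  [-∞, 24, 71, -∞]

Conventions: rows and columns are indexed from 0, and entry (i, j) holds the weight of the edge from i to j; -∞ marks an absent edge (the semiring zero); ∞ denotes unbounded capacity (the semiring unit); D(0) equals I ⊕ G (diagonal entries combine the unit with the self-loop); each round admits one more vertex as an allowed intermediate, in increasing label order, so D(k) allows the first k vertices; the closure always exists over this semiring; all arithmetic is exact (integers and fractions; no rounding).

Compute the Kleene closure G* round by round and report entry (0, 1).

D(0):
  [∞, -∞, -∞, 94]
  [84, ∞, 27, -∞]
  [60, -∞, ∞, 77]
  [-∞, 24, 71, ∞]
D(1):
  [∞, -∞, -∞, 94]
  [84, ∞, 27, 84]
  [60, -∞, ∞, 77]
  [-∞, 24, 71, ∞]
D(2):
  [∞, -∞, -∞, 94]
  [84, ∞, 27, 84]
  [60, -∞, ∞, 77]
  [24, 24, 71, ∞]
D(3):
  [∞, -∞, -∞, 94]
  [84, ∞, 27, 84]
  [60, -∞, ∞, 77]
  [60, 24, 71, ∞]
D(4):
  [∞, 24, 71, 94]
  [84, ∞, 71, 84]
  [60, 24, ∞, 77]
  [60, 24, 71, ∞]
Answer: G*[0][1] = 24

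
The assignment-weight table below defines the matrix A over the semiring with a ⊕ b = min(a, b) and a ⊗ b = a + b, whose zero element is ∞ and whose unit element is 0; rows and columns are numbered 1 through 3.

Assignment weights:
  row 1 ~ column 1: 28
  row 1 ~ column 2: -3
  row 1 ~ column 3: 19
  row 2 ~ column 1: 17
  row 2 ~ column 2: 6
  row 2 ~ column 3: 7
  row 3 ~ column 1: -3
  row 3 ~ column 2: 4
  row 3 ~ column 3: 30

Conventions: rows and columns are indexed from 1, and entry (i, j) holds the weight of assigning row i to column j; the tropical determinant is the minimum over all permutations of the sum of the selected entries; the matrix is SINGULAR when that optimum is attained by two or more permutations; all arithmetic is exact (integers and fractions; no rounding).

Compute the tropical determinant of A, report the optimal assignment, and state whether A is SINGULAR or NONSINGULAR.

σ = (1, 2, 3): 28 + 6 + 30 = 64
σ = (1, 3, 2): 28 + 7 + 4 = 39
σ = (2, 1, 3): (-3) + 17 + 30 = 44
σ = (2, 3, 1): (-3) + 7 + (-3) = 1
σ = (3, 1, 2): 19 + 17 + 4 = 40
σ = (3, 2, 1): 19 + 6 + (-3) = 22
Optimal value attained by: σ = (2, 3, 1).
Answer: det⊕(A) = 1; verdict: NONSINGULAR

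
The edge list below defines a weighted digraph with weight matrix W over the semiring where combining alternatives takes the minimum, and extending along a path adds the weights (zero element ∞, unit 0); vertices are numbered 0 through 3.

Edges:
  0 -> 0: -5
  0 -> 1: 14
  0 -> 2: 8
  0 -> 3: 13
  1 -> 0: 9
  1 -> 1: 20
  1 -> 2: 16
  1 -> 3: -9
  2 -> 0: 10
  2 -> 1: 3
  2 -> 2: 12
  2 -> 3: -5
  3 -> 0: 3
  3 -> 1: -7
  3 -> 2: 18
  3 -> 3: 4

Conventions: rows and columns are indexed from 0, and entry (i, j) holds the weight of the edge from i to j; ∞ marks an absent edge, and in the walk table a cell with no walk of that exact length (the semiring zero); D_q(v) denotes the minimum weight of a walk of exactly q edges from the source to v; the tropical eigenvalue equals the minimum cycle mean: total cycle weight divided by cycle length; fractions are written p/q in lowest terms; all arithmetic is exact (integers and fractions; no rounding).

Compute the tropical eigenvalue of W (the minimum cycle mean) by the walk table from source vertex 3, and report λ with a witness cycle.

q=0: [∞, ∞, ∞, 0]
q=1: [3, -7, 18, 4]
q=2: [-2, -3, 9, -16]
q=3: [-13, -23, 2, -12]
q=4: [-18, -19, -7, -32]
Optimal cycle mean attained by: cycle 1->3->1, total (-9) + (-7), length 2.
Answer: λ = -8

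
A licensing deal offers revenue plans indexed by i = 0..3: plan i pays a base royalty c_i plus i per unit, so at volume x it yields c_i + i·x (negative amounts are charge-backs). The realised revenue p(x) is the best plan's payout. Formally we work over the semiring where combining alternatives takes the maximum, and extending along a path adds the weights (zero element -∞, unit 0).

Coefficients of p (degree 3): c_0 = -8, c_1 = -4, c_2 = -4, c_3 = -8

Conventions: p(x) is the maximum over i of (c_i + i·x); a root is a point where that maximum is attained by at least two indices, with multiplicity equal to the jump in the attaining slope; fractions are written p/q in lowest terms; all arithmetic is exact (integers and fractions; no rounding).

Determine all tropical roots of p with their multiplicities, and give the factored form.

hull edge (i=0, c=-8) to (i=1, c=-4): slope 4, span 1
hull edge (i=1, c=-4) to (i=2, c=-4): slope 0, span 1
hull edge (i=2, c=-4) to (i=3, c=-8): slope -4, span 1
Factored form: p(x) = -8 ⊗ (x ⊕ (-4)) ⊗ (x ⊕ 0) ⊗ (x ⊕ 4)
Answer: roots = -4 (mult 1), 0 (mult 1), 4 (mult 1)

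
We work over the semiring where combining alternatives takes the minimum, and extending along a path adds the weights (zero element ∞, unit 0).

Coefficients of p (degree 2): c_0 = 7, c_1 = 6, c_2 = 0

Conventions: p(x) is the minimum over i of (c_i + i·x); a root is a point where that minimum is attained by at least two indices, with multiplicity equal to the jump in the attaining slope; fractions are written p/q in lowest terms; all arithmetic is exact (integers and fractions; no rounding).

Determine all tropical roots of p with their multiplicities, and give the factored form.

hull edge (i=0, c=7) to (i=2, c=0): slope -7/2, span 2
Factored form: p(x) = 0 ⊗ (x ⊕ 7/2) ⊗ (x ⊕ 7/2)
Answer: roots = 7/2 (mult 2)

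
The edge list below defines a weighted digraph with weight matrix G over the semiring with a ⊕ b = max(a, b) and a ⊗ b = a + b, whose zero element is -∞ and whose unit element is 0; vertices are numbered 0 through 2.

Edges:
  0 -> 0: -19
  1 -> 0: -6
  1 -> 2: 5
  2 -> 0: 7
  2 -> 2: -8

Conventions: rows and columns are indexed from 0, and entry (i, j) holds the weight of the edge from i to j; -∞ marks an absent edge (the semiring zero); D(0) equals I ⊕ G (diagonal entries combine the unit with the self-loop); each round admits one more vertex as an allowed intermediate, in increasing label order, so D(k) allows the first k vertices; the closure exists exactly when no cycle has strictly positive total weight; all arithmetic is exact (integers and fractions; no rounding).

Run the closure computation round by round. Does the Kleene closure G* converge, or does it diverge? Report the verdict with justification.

D(0):
  [0, -∞, -∞]
  [-6, 0, 5]
  [7, -∞, 0]
D(1):
  [0, -∞, -∞]
  [-6, 0, 5]
  [7, -∞, 0]
D(2):
  [0, -∞, -∞]
  [-6, 0, 5]
  [7, -∞, 0]
D(3):
  [0, -∞, -∞]
  [12, 0, 5]
  [7, -∞, 0]
Key observation: every diagonal entry stays at the unit through all rounds, so no improving cycle exists.
Answer: CONVERGES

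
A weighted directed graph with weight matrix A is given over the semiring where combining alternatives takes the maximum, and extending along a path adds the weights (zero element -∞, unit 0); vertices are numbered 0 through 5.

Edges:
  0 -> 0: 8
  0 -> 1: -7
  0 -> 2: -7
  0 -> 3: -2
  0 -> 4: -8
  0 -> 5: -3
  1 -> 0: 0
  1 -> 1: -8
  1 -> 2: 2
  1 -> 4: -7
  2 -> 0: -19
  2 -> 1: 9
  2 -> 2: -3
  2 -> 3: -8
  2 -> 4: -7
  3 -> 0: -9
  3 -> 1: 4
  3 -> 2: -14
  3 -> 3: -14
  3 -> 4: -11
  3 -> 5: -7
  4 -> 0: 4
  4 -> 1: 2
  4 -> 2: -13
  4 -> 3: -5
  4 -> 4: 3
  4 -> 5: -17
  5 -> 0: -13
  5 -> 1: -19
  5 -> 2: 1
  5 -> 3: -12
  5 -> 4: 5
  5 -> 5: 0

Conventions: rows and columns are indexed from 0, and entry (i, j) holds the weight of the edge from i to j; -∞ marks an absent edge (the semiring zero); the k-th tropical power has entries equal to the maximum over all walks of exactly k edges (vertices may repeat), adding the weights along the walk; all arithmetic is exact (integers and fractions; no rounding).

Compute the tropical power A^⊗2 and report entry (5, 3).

A^⊗2:
  [16, 2, 1, 6, 2, 5]
  [8, 11, -1, -2, -4, -3]
  [9, 6, 11, -11, 2, -15]
  [4, -4, 6, -11, -2, -7]
  [12, 5, 4, 2, 6, 1]
  [9, 10, 1, 0, 8, 0]
Key observation: the optimum is the walk 5->4->3, with weight 5 + (-5) = 0.
Optimal value attained by: walk 5->4->3.
Answer: (A^⊗2)[5][3] = 0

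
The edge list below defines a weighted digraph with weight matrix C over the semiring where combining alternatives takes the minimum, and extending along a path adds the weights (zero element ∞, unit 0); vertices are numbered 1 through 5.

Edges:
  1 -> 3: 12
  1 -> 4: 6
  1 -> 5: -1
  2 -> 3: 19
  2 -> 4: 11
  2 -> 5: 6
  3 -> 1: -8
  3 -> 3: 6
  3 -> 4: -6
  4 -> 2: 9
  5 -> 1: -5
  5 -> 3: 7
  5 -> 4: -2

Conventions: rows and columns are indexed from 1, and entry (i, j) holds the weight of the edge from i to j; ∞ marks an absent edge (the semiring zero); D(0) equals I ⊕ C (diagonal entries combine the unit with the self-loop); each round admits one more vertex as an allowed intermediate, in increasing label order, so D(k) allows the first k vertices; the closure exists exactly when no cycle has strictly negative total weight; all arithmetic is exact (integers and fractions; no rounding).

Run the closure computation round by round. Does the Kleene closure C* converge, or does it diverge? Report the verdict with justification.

D(0):
  [0, ∞, 12, 6, -1]
  [∞, 0, 19, 11, 6]
  [-8, ∞, 0, -6, ∞]
  [∞, 9, ∞, 0, ∞]
  [-5, ∞, 7, -2, 0]
Detection: at round 1, diagonal entry (5, 5) turns strictly negative.
Key observation: the cycle 5->1->5 has total weight (-5) + (-1), which is strictly negative.
Answer: DIVERGES — negative cycle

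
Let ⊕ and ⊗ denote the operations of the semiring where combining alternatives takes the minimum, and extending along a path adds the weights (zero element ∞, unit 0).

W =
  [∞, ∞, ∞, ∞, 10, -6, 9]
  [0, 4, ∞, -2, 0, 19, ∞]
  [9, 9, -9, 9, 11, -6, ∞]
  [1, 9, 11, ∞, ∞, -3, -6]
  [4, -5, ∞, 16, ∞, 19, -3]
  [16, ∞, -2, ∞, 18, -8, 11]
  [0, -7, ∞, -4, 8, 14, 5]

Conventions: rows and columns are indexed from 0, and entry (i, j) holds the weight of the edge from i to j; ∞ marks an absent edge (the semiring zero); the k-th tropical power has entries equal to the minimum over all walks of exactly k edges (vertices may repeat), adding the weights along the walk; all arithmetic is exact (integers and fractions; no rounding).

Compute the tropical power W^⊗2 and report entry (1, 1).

W^⊗2:
  [9, 2, -8, 5, 12, -14, 5]
  [-1, -5, 9, 2, 4, -6, -8]
  [0, 0, -18, 0, 2, -15, 3]
  [-6, -13, -5, -10, 2, -11, -1]
  [-5, -10, 17, -7, -5, -2, 2]
  [7, 4, -11, 7, 9, -16, 3]
  [-7, -3, 7, -9, -7, -7, -10]
Key observation: the optimum is the walk 1->4->1, with weight 0 + (-5) = -5.
Optimal value attained by: walk 1->4->1.
Answer: (W^⊗2)[1][1] = -5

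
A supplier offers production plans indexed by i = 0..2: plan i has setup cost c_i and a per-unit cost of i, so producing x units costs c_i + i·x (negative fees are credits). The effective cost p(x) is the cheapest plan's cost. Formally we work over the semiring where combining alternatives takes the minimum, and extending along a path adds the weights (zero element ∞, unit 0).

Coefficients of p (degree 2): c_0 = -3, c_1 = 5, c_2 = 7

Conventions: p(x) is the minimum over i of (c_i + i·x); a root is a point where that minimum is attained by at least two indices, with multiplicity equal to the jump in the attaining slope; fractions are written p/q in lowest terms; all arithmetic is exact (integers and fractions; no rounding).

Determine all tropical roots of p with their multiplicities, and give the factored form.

hull edge (i=0, c=-3) to (i=2, c=7): slope 5, span 2
Factored form: p(x) = 7 ⊗ (x ⊕ (-5)) ⊗ (x ⊕ (-5))
Answer: roots = -5 (mult 2)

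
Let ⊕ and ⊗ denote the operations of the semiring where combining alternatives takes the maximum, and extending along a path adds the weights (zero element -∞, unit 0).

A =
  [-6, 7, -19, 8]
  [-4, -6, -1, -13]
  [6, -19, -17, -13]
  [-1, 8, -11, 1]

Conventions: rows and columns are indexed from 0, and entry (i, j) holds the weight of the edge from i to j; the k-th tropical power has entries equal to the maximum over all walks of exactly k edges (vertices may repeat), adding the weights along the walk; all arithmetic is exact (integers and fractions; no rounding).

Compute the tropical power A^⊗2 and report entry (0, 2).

A^⊗2:
  [7, 16, 6, 9]
  [5, 3, -7, 4]
  [0, 13, -13, 14]
  [4, 9, 7, 7]
Key observation: the optimum is the walk 0->1->2, with weight 7 + (-1) = 6.
Optimal value attained by: walk 0->1->2.
Answer: (A^⊗2)[0][2] = 6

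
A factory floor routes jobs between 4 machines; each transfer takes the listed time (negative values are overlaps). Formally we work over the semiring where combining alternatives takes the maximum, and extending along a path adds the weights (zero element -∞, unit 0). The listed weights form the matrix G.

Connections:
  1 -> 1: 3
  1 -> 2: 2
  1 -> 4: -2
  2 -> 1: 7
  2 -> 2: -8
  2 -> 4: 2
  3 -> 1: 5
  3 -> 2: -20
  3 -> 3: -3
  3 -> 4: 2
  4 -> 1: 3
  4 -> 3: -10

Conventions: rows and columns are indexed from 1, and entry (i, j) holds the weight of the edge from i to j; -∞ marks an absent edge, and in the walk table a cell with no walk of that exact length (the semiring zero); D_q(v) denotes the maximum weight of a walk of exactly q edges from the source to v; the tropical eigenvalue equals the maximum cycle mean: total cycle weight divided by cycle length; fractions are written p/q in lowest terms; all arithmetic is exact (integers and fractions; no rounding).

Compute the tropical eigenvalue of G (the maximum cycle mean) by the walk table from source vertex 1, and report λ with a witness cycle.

q=0: [0, -∞, -∞, -∞]
q=1: [3, 2, -∞, -2]
q=2: [9, 5, -12, 4]
q=3: [12, 11, -6, 7]
q=4: [18, 14, -3, 13]
Optimal cycle mean attained by: cycle 1->2->1, total 2 + 7, length 2.
Answer: λ = 9/2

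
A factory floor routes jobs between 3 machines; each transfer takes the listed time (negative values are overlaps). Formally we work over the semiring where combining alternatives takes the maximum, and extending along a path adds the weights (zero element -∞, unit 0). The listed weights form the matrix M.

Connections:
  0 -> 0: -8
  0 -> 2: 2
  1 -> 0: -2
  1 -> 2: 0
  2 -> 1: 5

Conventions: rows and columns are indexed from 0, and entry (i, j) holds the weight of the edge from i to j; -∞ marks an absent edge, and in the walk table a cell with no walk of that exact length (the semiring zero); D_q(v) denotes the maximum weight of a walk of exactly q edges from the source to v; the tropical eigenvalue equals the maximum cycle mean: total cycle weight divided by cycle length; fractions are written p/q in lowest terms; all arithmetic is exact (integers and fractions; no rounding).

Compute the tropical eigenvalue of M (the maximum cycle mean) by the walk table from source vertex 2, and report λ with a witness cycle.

q=0: [-∞, -∞, 0]
q=1: [-∞, 5, -∞]
q=2: [3, -∞, 5]
q=3: [-5, 10, 5]
Optimal cycle mean attained by: cycle 1->2->1, total 0 + 5, length 2.
Answer: λ = 5/2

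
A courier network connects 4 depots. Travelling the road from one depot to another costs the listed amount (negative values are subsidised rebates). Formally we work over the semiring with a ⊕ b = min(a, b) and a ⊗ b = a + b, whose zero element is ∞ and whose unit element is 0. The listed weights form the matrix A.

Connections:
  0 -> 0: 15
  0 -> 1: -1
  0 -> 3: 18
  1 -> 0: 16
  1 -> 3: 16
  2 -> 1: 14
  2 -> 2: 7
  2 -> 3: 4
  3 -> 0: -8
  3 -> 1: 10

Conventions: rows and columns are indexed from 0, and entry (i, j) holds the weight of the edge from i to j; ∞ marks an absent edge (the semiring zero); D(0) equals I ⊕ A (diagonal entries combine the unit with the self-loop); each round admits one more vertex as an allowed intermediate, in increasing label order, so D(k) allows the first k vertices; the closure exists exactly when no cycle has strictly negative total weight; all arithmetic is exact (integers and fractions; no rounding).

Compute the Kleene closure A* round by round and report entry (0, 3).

D(0):
  [0, -1, ∞, 18]
  [16, 0, ∞, 16]
  [∞, 14, 0, 4]
  [-8, 10, ∞, 0]
D(1):
  [0, -1, ∞, 18]
  [16, 0, ∞, 16]
  [∞, 14, 0, 4]
  [-8, -9, ∞, 0]
D(2):
  [0, -1, ∞, 15]
  [16, 0, ∞, 16]
  [30, 14, 0, 4]
  [-8, -9, ∞, 0]
D(3):
  [0, -1, ∞, 15]
  [16, 0, ∞, 16]
  [30, 14, 0, 4]
  [-8, -9, ∞, 0]
D(4):
  [0, -1, ∞, 15]
  [8, 0, ∞, 16]
  [-4, -5, 0, 4]
  [-8, -9, ∞, 0]
Answer: A*[0][3] = 15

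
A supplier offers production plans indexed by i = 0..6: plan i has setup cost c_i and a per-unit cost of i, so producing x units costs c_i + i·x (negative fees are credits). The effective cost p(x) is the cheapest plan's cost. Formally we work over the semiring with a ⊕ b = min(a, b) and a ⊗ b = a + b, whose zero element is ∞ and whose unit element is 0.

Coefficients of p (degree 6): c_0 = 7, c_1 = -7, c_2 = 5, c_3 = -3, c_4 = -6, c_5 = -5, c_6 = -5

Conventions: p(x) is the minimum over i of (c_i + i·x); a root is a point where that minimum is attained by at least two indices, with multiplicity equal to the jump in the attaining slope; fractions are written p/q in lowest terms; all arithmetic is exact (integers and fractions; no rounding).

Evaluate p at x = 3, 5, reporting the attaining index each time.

p(3) = min(7+0·3=7, -7+1·3=-4, 5+2·3=11, -3+3·3=6, -6+4·3=6, -5+5·3=10, -5+6·3=13) = -4 (attained by i=1)
p(5) = min(7+0·5=7, -7+1·5=-2, 5+2·5=15, -3+3·5=12, -6+4·5=14, -5+5·5=20, -5+6·5=25) = -2 (attained by i=1)
Answer: p(3) = -4; p(5) = -2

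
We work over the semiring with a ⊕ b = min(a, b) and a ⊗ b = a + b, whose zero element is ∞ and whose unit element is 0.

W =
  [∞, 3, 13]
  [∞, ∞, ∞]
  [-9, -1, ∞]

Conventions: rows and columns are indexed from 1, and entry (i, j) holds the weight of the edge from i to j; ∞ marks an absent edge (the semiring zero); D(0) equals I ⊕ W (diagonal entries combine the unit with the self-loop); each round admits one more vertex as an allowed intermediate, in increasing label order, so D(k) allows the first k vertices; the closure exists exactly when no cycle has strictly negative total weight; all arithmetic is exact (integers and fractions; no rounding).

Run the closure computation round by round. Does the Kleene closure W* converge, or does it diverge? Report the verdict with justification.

D(0):
  [0, 3, 13]
  [∞, 0, ∞]
  [-9, -1, 0]
D(1):
  [0, 3, 13]
  [∞, 0, ∞]
  [-9, -6, 0]
D(2):
  [0, 3, 13]
  [∞, 0, ∞]
  [-9, -6, 0]
D(3):
  [0, 3, 13]
  [∞, 0, ∞]
  [-9, -6, 0]
Key observation: every diagonal entry stays at the unit through all rounds, so no improving cycle exists.
Answer: CONVERGES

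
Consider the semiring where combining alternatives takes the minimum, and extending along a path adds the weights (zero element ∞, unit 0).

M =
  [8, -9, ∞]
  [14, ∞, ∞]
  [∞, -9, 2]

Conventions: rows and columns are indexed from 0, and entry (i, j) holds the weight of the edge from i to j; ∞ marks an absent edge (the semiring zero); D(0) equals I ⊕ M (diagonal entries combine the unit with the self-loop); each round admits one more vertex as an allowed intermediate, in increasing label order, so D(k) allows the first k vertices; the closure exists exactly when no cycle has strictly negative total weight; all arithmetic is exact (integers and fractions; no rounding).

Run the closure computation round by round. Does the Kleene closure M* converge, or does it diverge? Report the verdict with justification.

D(0):
  [0, -9, ∞]
  [14, 0, ∞]
  [∞, -9, 0]
D(1):
  [0, -9, ∞]
  [14, 0, ∞]
  [∞, -9, 0]
D(2):
  [0, -9, ∞]
  [14, 0, ∞]
  [5, -9, 0]
D(3):
  [0, -9, ∞]
  [14, 0, ∞]
  [5, -9, 0]
Key observation: every diagonal entry stays at the unit through all rounds, so no improving cycle exists.
Answer: CONVERGES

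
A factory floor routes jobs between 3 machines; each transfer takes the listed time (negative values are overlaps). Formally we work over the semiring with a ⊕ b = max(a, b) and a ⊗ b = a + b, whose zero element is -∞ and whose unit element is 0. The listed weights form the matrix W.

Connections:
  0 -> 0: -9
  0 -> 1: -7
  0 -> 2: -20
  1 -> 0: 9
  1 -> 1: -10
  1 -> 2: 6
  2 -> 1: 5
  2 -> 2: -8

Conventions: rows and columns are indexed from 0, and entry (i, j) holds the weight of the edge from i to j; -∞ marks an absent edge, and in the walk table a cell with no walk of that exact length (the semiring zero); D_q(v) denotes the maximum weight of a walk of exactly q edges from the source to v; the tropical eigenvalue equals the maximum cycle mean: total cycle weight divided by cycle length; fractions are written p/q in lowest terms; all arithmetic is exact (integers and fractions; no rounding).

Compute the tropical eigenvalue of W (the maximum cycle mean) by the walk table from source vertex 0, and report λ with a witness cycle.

q=0: [0, -∞, -∞]
q=1: [-9, -7, -20]
q=2: [2, -15, -1]
q=3: [-6, 4, -9]
Optimal cycle mean attained by: cycle 1->2->1, total 6 + 5, length 2.
Answer: λ = 11/2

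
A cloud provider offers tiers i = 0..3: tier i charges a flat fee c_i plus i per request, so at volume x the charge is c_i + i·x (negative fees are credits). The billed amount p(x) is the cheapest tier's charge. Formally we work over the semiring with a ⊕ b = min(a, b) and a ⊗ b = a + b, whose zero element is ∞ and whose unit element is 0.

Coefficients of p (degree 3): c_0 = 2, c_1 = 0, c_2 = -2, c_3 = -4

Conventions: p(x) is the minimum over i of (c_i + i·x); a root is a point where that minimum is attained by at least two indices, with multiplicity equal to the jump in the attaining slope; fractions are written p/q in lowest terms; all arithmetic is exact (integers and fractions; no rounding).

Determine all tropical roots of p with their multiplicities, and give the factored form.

hull edge (i=0, c=2) to (i=3, c=-4): slope -2, span 3
Factored form: p(x) = -4 ⊗ (x ⊕ 2) ⊗ (x ⊕ 2) ⊗ (x ⊕ 2)
Answer: roots = 2 (mult 3)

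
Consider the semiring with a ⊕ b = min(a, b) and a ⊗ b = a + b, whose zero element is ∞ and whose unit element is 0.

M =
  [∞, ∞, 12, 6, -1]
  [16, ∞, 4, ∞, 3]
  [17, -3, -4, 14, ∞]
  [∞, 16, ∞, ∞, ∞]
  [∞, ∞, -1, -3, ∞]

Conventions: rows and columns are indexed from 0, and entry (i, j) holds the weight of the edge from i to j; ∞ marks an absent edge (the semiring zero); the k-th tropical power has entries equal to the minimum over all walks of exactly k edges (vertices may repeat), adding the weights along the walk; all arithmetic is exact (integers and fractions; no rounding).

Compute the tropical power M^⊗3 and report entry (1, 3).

M^⊗2:
  [29, 9, -2, -4, ∞]
  [21, 1, 0, 0, 15]
  [13, -7, -8, 10, 0]
  [32, ∞, 20, ∞, 19]
  [16, -4, -5, 13, ∞]
M^⊗3:
  [15, -5, -6, 12, 12]
  [17, -3, -4, 12, 4]
  [9, -11, -12, -3, -4]
  [37, 17, 16, 16, 31]
  [12, -8, -9, 9, -1]
Key observation: the optimum is the walk 1->0->4->3, with weight 16 + (-1) + (-3) = 12.
Optimal value attained by: walk 1->0->4->3.
Answer: (M^⊗3)[1][3] = 12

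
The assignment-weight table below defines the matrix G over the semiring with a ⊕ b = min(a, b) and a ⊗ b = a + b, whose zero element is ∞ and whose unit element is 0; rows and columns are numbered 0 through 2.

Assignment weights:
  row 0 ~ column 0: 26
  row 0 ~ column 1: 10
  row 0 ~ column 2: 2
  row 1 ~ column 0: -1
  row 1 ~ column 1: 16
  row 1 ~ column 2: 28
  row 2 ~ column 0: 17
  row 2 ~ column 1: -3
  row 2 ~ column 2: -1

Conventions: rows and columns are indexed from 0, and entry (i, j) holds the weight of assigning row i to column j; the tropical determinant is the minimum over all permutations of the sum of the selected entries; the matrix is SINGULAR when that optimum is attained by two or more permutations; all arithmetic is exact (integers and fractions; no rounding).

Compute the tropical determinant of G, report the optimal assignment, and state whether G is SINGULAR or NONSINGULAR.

σ = (0, 1, 2): 26 + 16 + (-1) = 41
σ = (0, 2, 1): 26 + 28 + (-3) = 51
σ = (1, 0, 2): 10 + (-1) + (-1) = 8
σ = (1, 2, 0): 10 + 28 + 17 = 55
σ = (2, 0, 1): 2 + (-1) + (-3) = -2
σ = (2, 1, 0): 2 + 16 + 17 = 35
Optimal value attained by: σ = (2, 0, 1).
Answer: det⊕(G) = -2; verdict: NONSINGULAR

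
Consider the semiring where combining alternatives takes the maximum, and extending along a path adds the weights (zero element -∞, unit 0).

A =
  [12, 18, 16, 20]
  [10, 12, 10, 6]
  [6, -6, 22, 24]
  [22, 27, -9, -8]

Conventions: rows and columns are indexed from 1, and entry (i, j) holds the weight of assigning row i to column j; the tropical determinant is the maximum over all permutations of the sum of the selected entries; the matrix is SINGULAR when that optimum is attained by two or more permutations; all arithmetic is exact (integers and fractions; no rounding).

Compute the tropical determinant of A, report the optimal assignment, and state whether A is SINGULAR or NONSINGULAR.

σ = (1, 2, 3, 4): 12 + 12 + 22 + (-8) = 38
σ = (1, 2, 4, 3): 12 + 12 + 24 + (-9) = 39
σ = (1, 3, 2, 4): 12 + 10 + (-6) + (-8) = 8
σ = (1, 3, 4, 2): 12 + 10 + 24 + 27 = 73
σ = (1, 4, 2, 3): 12 + 6 + (-6) + (-9) = 3
σ = (1, 4, 3, 2): 12 + 6 + 22 + 27 = 67
σ = (2, 1, 3, 4): 18 + 10 + 22 + (-8) = 42
σ = (2, 1, 4, 3): 18 + 10 + 24 + (-9) = 43
σ = (2, 3, 1, 4): 18 + 10 + 6 + (-8) = 26
σ = (2, 3, 4, 1): 18 + 10 + 24 + 22 = 74
σ = (2, 4, 1, 3): 18 + 6 + 6 + (-9) = 21
σ = (2, 4, 3, 1): 18 + 6 + 22 + 22 = 68
σ = (3, 1, 2, 4): 16 + 10 + (-6) + (-8) = 12
σ = (3, 1, 4, 2): 16 + 10 + 24 + 27 = 77
σ = (3, 2, 1, 4): 16 + 12 + 6 + (-8) = 26
σ = (3, 2, 4, 1): 16 + 12 + 24 + 22 = 74
σ = (3, 4, 1, 2): 16 + 6 + 6 + 27 = 55
σ = (3, 4, 2, 1): 16 + 6 + (-6) + 22 = 38
σ = (4, 1, 2, 3): 20 + 10 + (-6) + (-9) = 15
σ = (4, 1, 3, 2): 20 + 10 + 22 + 27 = 79
σ = (4, 2, 1, 3): 20 + 12 + 6 + (-9) = 29
σ = (4, 2, 3, 1): 20 + 12 + 22 + 22 = 76
σ = (4, 3, 1, 2): 20 + 10 + 6 + 27 = 63
σ = (4, 3, 2, 1): 20 + 10 + (-6) + 22 = 46
Optimal value attained by: σ = (4, 1, 3, 2).
Answer: det⊕(A) = 79; verdict: NONSINGULAR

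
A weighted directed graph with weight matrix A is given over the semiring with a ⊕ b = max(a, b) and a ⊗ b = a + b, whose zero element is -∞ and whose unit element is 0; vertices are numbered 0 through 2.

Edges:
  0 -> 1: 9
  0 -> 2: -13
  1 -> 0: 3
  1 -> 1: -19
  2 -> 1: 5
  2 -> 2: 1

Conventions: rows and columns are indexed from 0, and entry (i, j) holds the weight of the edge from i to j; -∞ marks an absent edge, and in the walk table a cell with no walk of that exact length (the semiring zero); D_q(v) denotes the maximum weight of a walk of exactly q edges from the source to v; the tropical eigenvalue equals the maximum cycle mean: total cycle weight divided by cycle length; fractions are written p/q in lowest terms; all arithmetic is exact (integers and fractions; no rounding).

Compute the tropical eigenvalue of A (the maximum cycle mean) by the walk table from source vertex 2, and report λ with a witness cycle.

q=0: [-∞, -∞, 0]
q=1: [-∞, 5, 1]
q=2: [8, 6, 2]
q=3: [9, 17, 3]
Optimal cycle mean attained by: cycle 0->1->0, total 9 + 3, length 2.
Answer: λ = 6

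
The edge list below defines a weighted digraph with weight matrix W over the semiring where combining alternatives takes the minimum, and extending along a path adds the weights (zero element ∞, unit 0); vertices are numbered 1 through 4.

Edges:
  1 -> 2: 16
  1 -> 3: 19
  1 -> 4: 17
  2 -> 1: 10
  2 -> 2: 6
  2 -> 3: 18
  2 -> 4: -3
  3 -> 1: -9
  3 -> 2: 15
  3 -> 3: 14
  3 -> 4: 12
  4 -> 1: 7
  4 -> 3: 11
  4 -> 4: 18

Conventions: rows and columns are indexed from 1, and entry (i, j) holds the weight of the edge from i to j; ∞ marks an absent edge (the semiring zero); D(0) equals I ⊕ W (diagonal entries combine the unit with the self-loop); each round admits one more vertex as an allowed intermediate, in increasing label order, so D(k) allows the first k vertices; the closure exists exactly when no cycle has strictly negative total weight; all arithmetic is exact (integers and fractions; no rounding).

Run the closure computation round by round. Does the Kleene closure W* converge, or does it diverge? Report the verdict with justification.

D(0):
  [0, 16, 19, 17]
  [10, 0, 18, -3]
  [-9, 15, 0, 12]
  [7, ∞, 11, 0]
D(1):
  [0, 16, 19, 17]
  [10, 0, 18, -3]
  [-9, 7, 0, 8]
  [7, 23, 11, 0]
D(2):
  [0, 16, 19, 13]
  [10, 0, 18, -3]
  [-9, 7, 0, 4]
  [7, 23, 11, 0]
D(3):
  [0, 16, 19, 13]
  [9, 0, 18, -3]
  [-9, 7, 0, 4]
  [2, 18, 11, 0]
D(4):
  [0, 16, 19, 13]
  [-1, 0, 8, -3]
  [-9, 7, 0, 4]
  [2, 18, 11, 0]
Key observation: every diagonal entry stays at the unit through all rounds, so no improving cycle exists.
Answer: CONVERGES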